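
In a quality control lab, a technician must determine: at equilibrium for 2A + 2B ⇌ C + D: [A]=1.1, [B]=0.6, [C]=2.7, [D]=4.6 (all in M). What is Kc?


Kc = [C][D]/([A]^2[B]^2)
= (2.7^1 × 4.6^1)/(1.1^2 × 0.6^2)
= 12.42/0.4356
= 28.51

28.51


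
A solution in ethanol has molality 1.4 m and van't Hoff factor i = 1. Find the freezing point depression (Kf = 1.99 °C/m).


ΔTf = Kf × m × i
= 1.99 × 1.4 × 1
= 2.786 °C

2.786 °C


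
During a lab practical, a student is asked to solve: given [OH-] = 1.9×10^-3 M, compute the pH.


pOH = -log10([OH-]) = -log10(1.9×10^-3)
= 3 - log10(1.9) = 2.72
pH = 14 - pOH = 14 - 2.72 = 11.28

11.28


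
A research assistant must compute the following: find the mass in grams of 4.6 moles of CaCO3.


M(CaCO3) = 100.09 g/mol
mass = n × M = 4.6 × 100.09 = 460.41 g

460.41 g


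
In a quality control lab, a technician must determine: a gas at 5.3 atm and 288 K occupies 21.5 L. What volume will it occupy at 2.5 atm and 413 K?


P1V1/T1 = P2V2/T2
V2 = P1V1T2/(T1P2)
= 5.3×21.5×413/(288×2.5)
= 65.363 L

65.363 L


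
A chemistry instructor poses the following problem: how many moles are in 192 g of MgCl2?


M(MgCl2) = 95.21 g/mol
n = mass/M = 192/95.21 = 2.0166 mol

2.0166 mol


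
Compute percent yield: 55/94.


% yield = actual/theoretical × 100
= 55/94 × 100
= 58.51%

58.51%


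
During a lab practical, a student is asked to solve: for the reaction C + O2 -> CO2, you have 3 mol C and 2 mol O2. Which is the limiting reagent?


Mole ratio available / coefficient:
  C: 3/1 = 3.000
  O2: 2/1 = 2.000
Smaller ratio is limiting.

O2


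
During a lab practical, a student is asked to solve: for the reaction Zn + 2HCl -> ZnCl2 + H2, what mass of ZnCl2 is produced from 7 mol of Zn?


Mole ratio ZnCl2:Zn = 1:1
n(ZnCl2) = 7 × 1/1 = 7.000 mol
mass = 7.000 × 136.28 = 953.96 g

953.96 g


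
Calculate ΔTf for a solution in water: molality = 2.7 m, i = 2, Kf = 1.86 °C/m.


ΔTf = Kf × m × i
= 1.86 × 2.7 × 2
= 10.044 °C

10.044 °C


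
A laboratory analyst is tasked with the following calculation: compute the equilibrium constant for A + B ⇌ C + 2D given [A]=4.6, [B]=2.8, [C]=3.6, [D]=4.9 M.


Kc = [C][D]^2/([A][B])
= (3.6^1 × 4.9^2)/(4.6^1 × 2.8^1)
= 86.436/12.88
= 6.711

6.711


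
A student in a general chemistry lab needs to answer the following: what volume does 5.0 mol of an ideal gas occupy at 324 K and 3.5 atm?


PV = nRT  (R = 0.08206 L·atm/(mol·K))
V = nRT/P = 5.0×0.08206×324/3.5
= 37.982 L

37.982 L


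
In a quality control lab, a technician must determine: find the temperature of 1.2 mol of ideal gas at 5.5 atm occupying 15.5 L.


PV = nRT  (R = 0.08206 L·atm/(mol·K))
T = PV/(nR) = 5.5×15.5/(1.2×0.08206)
= 85.25/0.098472
= 865.73 K

865.73 K


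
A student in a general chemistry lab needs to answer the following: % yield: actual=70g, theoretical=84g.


% yield = actual/theoretical × 100
= 70/84 × 100
= 83.33%

83.33%


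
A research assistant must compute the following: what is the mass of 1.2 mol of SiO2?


M(SiO2) = 60.09 g/mol
mass = n × M = 1.2 × 60.09 = 72.11 g

72.11 g


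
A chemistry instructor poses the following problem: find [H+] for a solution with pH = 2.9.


[H+] = 10^(-pH) = 10^(-2.9)
= 1.26×10^-3 M

1.26×10^-3 M


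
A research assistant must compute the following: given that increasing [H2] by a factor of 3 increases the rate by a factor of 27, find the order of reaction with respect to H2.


rate ∝ [H2]^n
3^n = 27 → n = 3
Order in H2: 3

3


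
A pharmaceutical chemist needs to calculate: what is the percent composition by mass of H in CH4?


M(CH4) = 1×12.01 + 4×1.008 = 16.042 g/mol
Mass of H = 4 × 1.008 = 4.032 g/mol
% H = 4.032/16.042 × 100 = 25.13%

25.13%


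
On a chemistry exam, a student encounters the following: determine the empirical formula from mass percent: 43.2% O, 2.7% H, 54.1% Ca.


Assume 100 g sample. Moles of each element:
  O: 43.2/16.0 = 2.7 mol
  H: 2.7/1.008 = 2.679 mol
  Ca: 54.1/40.08 = 1.35 mol
Divide by smallest (1.35):
  O: 2.7/1.35 = 2.0
  H: 2.679/1.35 = 1.98
  Ca: 1.35/1.35 = 1.0
Empirical formula: CaO2H2

CaO2H2


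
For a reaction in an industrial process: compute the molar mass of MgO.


M(MgO) = 1×24.31 + 1×16.0
= 24.31 + 16.0
= 40.31 g/mol

40.31 g/mol


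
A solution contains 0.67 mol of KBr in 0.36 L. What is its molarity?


M = n/V = 0.67/0.36 = 1.861 mol/L

1.861 M


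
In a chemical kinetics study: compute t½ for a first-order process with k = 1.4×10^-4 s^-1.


t½ = ln2/k = 0.693147/(1.4×10^-4 s^-1)
= 4951 s

4951 s


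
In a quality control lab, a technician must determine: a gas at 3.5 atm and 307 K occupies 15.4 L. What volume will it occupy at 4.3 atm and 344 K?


P1V1/T1 = P2V2/T2
V2 = P1V1T2/(T1P2)
= 3.5×15.4×344/(307×4.3)
= 14.046 L

14.046 L


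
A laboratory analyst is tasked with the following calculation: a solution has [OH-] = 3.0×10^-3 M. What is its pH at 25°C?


pOH = -log10([OH-]) = -log10(3.0×10^-3)
= 3 - log10(3.0) = 2.52
pH = 14 - pOH = 14 - 2.52 = 11.48

11.48


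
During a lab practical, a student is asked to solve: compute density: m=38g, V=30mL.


ρ = mass/volume
= 38/30
= 1.267 g/mL

1.267 g/mL


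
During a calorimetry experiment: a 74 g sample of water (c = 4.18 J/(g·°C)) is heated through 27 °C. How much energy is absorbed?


q = mcΔT = 74 × 4.18 × 27
= 8351.64 J

8351.64 J


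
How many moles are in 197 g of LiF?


M(LiF) = 25.94 g/mol
n = mass/M = 197/25.94 = 7.5944 mol

7.5944 mol


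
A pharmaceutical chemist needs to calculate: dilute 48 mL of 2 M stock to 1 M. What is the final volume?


C1V1 = C2V2
2 × 48 = 1 × V2
V2 = 96/1 = 96.0 mL

96.0 mL


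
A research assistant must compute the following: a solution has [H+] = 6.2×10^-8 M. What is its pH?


pH = -log10([H+]) = -log10(6.2×10^-8)
= 8 - log10(6.2)
= 8 - 0.79
= 7.21

7.21


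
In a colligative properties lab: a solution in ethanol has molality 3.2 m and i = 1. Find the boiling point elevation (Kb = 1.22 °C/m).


ΔTb = Kb × m × i
= 1.22 × 3.2 × 1
= 3.904 °C

3.904 °C


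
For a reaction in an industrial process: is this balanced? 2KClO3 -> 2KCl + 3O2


Equation: 2KClO3 -> 2KCl + 3O2
Check atoms: Cl: 2=2, K: 2=2, O: 6=6
Balanced

Yes, balanced


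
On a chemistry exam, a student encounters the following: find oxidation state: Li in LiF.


Group 1 metal: +1
Oxidation number: +1

+1


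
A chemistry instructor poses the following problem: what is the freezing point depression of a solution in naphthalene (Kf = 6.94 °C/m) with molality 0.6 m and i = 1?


ΔTf = Kf × m × i
= 6.94 × 0.6 × 1
= 4.164 °C

4.164 °C


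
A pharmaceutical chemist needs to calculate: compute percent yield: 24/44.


% yield = actual/theoretical × 100
= 24/44 × 100
= 54.55%

54.55%


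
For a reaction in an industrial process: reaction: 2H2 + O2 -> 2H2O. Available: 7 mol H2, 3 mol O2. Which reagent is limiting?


Mole ratio available / coefficient:
  H2: 7/2 = 3.500
  O2: 3/1 = 3.000
Smaller ratio is limiting.

O2


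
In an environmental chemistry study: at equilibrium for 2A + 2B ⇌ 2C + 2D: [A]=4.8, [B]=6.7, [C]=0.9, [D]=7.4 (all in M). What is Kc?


Kc = [C]^2[D]^2/([A]^2[B]^2)
= (0.9^2 × 7.4^2)/(4.8^2 × 6.7^2)
= 44.3556/1034.2656
= 0.04289

0.04289


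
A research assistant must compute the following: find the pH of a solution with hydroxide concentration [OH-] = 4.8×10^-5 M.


pOH = -log10([OH-]) = -log10(4.8×10^-5)
= 5 - log10(4.8) = 4.32
pH = 14 - pOH = 14 - 4.32 = 9.68

9.68


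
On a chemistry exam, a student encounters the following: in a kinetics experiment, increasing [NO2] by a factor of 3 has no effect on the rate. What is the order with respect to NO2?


rate ∝ [NO2]^n
rate ∝ [NO2]^0
Order in NO2: 0

0


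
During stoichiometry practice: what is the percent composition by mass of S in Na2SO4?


M(Na2SO4) = 2×22.99 + 1×32.07 + 4×16.0 = 142.05 g/mol
Mass of S = 1 × 32.07 = 32.07 g/mol
% S = 32.07/142.05 × 100 = 22.58%

22.58%


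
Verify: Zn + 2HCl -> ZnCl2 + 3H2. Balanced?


Equation: Zn + 2HCl -> ZnCl2 + 3H2
Check atoms: Cl: 2=2, H: 2≠6, Zn: 1=1
Not balanced

No, not balanced


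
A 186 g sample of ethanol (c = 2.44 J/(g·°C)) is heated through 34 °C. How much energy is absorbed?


q = mcΔT = 186 × 2.44 × 34
= 15430.56 J

15430.56 J


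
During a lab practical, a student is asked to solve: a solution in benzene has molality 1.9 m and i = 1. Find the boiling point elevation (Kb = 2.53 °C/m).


ΔTb = Kb × m × i
= 2.53 × 1.9 × 1
= 4.807 °C

4.807 °C


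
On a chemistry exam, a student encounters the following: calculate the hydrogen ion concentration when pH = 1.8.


[H+] = 10^(-pH) = 10^(-1.8)
= 1.58×10^-2 M

1.58×10^-2 M


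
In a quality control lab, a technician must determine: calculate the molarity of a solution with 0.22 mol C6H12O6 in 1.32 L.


M = n/V = 0.22/1.32 = 0.167 mol/L

0.167 M


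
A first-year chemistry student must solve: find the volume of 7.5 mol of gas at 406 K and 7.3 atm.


PV = nRT  (R = 0.08206 L·atm/(mol·K))
V = nRT/P = 7.5×0.08206×406/7.3
= 34.229 L

34.229 L


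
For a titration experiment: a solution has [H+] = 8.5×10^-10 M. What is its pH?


pH = -log10([H+]) = -log10(8.5×10^-10)
= 10 - log10(8.5)
= 10 - 0.93
= 9.07

9.07


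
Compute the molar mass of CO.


M(CO) = 1×12.01 + 1×16.0
= 12.01 + 16.0
= 28.01 g/mol

28.01 g/mol


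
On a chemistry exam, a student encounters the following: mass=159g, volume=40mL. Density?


ρ = mass/volume
= 159/40
= 3.975 g/mL

3.975 g/mL


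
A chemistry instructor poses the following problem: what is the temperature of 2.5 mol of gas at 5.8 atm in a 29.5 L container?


PV = nRT  (R = 0.08206 L·atm/(mol·K))
T = PV/(nR) = 5.8×29.5/(2.5×0.08206)
= 171.10/0.205150
= 834.02 K

834.02 K


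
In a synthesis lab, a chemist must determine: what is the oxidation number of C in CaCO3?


(+2) + x + 3(-2) = 0, so x = +4
Oxidation number: +4

+4


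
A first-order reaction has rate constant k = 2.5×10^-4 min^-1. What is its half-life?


t½ = ln2/k = 0.693147/(2.5×10^-4 min^-1)
= 2773 min

2773 min


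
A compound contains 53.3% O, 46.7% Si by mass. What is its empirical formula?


Assume 100 g sample. Moles of each element:
  O: 53.3/16.0 = 3.331 mol
  Si: 46.7/28.09 = 1.663 mol
Divide by smallest (1.663):
  O: 3.331/1.663 = 2.0
  Si: 1.663/1.663 = 1.0
Empirical formula: SiO2

SiO2


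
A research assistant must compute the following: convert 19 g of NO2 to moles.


M(NO2) = 46.01 g/mol
n = mass/M = 19/46.01 = 0.413 mol

0.413 mol


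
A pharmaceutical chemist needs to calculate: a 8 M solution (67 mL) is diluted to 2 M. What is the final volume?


C1V1 = C2V2
8 × 67 = 2 × V2
V2 = 536/2 = 268.0 mL

268.0 mL


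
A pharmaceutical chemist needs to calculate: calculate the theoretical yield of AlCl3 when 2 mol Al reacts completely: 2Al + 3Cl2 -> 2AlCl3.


Mole ratio AlCl3:Al = 2:2
n(AlCl3) = 2 × 2/2 = 2.000 mol
mass = 2.000 × 133.33 = 266.66 g

266.66 g


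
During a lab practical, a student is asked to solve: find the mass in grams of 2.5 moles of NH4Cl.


M(NH4Cl) = 53.49 g/mol
mass = n × M = 2.5 × 53.49 = 133.73 g

133.73 g


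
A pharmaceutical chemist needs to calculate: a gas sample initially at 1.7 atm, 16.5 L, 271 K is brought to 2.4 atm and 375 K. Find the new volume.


P1V1/T1 = P2V2/T2
V2 = P1V1T2/(T1P2)
= 1.7×16.5×375/(271×2.4)
= 16.173 L

16.173 L


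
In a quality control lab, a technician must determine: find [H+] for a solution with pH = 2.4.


[H+] = 10^(-pH) = 10^(-2.4)
= 3.98×10^-3 M

3.98×10^-3 M


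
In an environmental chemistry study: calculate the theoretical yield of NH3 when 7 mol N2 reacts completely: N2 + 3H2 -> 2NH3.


Mole ratio NH3:N2 = 2:1
n(NH3) = 7 × 2/1 = 14.000 mol
mass = 14.000 × 17.03 = 238.42 g

238.42 g


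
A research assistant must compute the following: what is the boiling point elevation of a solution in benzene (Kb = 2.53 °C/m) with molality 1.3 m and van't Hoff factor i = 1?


ΔTb = Kb × m × i
= 2.53 × 1.3 × 1
= 3.289 °C

3.289 °C


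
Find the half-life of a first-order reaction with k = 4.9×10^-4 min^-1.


t½ = ln2/k = 0.693147/(4.9×10^-4 min^-1)
= 1415 min

1415 min


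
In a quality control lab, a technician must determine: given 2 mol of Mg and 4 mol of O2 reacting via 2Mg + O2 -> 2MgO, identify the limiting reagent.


Mole ratio available / coefficient:
  Mg: 2/2 = 1.000
  O2: 4/1 = 4.000
Smaller ratio is limiting.

Mg


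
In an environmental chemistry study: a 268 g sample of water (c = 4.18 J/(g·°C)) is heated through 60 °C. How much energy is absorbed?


q = mcΔT = 268 × 4.18 × 60
= 67214.40 J

67214.40 J


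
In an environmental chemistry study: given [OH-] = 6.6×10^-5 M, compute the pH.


pOH = -log10([OH-]) = -log10(6.6×10^-5)
= 5 - log10(6.6) = 4.18
pH = 14 - pOH = 14 - 4.18 = 9.82

9.82


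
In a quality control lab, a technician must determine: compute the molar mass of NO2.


M(NO2) = 1×14.01 + 2×16.0
= 14.01 + 32.0
= 46.01 g/mol

46.01 g/mol


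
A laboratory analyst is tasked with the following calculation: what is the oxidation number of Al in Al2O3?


Al is +3
Oxidation number: +3

+3


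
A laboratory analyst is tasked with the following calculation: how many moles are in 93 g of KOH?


M(KOH) = 56.11 g/mol
n = mass/M = 93/56.11 = 1.6575 mol

1.6575 mol


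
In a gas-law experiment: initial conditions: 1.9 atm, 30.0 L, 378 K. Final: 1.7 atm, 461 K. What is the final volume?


P1V1/T1 = P2V2/T2
V2 = P1V1T2/(T1P2)
= 1.9×30.0×461/(378×1.7)
= 40.892 L

40.892 L


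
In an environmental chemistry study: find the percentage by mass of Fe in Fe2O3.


M(Fe2O3) = 2×55.85 + 3×16.0 = 159.70 g/mol
Mass of Fe = 2 × 55.85 = 111.70 g/mol
% Fe = 111.70/159.70 × 100 = 69.94%

69.94%


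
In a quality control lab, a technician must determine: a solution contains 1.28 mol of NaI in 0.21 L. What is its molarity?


M = n/V = 1.28/0.21 = 6.095 mol/L

6.095 M


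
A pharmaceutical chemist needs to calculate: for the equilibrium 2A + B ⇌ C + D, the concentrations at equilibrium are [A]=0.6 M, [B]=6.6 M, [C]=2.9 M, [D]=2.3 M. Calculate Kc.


Kc = [C][D]/([A]^2[B])
= (2.9^1 × 2.3^1)/(0.6^2 × 6.6^1)
= 6.67/2.376
= 2.807

2.807


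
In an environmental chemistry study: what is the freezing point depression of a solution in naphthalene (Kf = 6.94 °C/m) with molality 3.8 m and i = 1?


ΔTf = Kf × m × i
= 6.94 × 3.8 × 1
= 26.372 °C

26.372 °C


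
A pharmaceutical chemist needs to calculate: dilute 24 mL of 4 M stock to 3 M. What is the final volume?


C1V1 = C2V2
4 × 24 = 3 × V2
V2 = 96/3 = 32.0 mL

32.0 mL


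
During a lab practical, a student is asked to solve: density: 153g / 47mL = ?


ρ = mass/volume
= 153/47
= 3.255 g/mL

3.255 g/mL


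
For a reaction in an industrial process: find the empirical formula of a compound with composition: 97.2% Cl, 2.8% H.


Assume 100 g sample. Moles of each element:
  Cl: 97.2/35.45 = 2.742 mol
  H: 2.8/1.008 = 2.778 mol
Divide by smallest (2.742):
  Cl: 2.742/2.742 = 1.0
  H: 2.778/2.742 = 1.01
Empirical formula: HCl

HCl


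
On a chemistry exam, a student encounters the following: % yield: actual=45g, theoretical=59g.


% yield = actual/theoretical × 100
= 45/59 × 100
= 76.27%

76.27%


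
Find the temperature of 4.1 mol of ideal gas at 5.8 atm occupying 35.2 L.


PV = nRT  (R = 0.08206 L·atm/(mol·K))
T = PV/(nR) = 5.8×35.2/(4.1×0.08206)
= 204.16/0.336446
= 606.81 K

606.81 K


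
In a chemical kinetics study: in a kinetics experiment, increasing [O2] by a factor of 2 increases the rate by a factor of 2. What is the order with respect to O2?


rate ∝ [O2]^n
2^n = 2 → n = 1
Order in O2: 1

1


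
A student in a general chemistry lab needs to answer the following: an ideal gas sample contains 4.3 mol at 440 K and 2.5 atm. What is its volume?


PV = nRT  (R = 0.08206 L·atm/(mol·K))
V = nRT/P = 4.3×0.08206×440/2.5
= 62.103 L

62.103 L


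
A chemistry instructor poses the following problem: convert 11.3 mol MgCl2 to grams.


M(MgCl2) = 95.21 g/mol
mass = n × M = 11.3 × 95.21 = 1075.87 g

1075.87 g


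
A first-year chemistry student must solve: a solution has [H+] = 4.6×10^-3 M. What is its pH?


pH = -log10([H+]) = -log10(4.6×10^-3)
= 3 - log10(4.6)
= 3 - 0.66
= 2.34

2.34


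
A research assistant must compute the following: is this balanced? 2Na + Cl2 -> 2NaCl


Equation: 2Na + Cl2 -> 2NaCl
Check atoms: Cl: 2=2, Na: 2=2
Balanced

Yes, balanced


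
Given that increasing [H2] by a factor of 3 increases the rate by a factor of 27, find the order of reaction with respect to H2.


rate ∝ [H2]^n
3^n = 27 → n = 3
Order in H2: 3

3


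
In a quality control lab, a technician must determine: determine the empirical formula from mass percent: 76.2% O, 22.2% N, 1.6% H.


Assume 100 g sample. Moles of each element:
  O: 76.2/16.0 = 4.763 mol
  N: 22.2/14.01 = 1.585 mol
  H: 1.6/1.008 = 1.587 mol
Divide by smallest (1.585):
  O: 4.763/1.585 = 3.01
  N: 1.585/1.585 = 1.0
  H: 1.587/1.585 = 1.0
Empirical formula: HNO3

HNO3


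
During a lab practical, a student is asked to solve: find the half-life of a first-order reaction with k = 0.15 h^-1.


t½ = ln2/k = 0.693147/(0.15 h^-1)
= 4.621 h

4.621 h


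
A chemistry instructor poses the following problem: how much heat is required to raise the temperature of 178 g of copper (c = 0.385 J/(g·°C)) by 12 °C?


q = mcΔT = 178 × 0.385 × 12
= 822.36 J

822.36 J


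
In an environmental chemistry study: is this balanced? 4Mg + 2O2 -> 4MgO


Equation: 4Mg + 2O2 -> 4MgO
Check atoms: Mg: 4=4, O: 4=4
Balanced

Yes, balanced


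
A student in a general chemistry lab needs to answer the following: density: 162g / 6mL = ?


ρ = mass/volume
= 162/6
= 27.0 g/mL

27.0 g/mL


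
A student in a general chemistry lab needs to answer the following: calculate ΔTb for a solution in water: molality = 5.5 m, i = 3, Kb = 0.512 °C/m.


ΔTb = Kb × m × i
= 0.512 × 5.5 × 3
= 8.448 °C

8.448 °C


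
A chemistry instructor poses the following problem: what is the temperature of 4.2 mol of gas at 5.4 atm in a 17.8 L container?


PV = nRT  (R = 0.08206 L·atm/(mol·K))
T = PV/(nR) = 5.4×17.8/(4.2×0.08206)
= 96.12/0.344652
= 278.89 K

278.89 K


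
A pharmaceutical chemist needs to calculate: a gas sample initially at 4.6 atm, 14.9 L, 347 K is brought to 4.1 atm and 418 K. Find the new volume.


P1V1/T1 = P2V2/T2
V2 = P1V1T2/(T1P2)
= 4.6×14.9×418/(347×4.1)
= 20.138 L

20.138 L


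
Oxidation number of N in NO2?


x + 2(-2) = 0, so x = +4
Oxidation number: +4

+4


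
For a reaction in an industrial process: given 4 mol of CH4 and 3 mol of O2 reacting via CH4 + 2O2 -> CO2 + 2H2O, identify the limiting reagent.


Mole ratio available / coefficient:
  CH4: 4/1 = 4.000
  O2: 3/2 = 1.500
Smaller ratio is limiting.

O2


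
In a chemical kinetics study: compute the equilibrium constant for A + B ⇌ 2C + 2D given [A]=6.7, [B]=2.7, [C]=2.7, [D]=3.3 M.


Kc = [C]^2[D]^2/([A][B])
= (2.7^2 × 3.3^2)/(6.7^1 × 2.7^1)
= 79.3881/18.09
= 4.389

4.389


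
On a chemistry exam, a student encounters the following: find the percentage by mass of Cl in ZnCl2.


M(ZnCl2) = 1×65.38 + 2×35.45 = 136.28 g/mol
Mass of Cl = 2 × 35.45 = 70.90 g/mol
% Cl = 70.90/136.28 × 100 = 52.03%

52.03%


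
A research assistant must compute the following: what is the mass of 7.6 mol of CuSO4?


M(CuSO4) = 159.62 g/mol
mass = n × M = 7.6 × 159.62 = 1213.11 g

1213.11 g


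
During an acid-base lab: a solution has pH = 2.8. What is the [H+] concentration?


[H+] = 10^(-pH) = 10^(-2.8)
= 1.58×10^-3 M

1.58×10^-3 M


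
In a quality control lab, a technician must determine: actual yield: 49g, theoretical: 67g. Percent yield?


% yield = actual/theoretical × 100
= 49/67 × 100
= 73.13%

73.13%


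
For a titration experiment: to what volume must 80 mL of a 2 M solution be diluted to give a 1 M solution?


C1V1 = C2V2
2 × 80 = 1 × V2
V2 = 160/1 = 160.0 mL

160.0 mL


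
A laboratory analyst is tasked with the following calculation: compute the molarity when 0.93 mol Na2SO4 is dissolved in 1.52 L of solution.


M = n/V = 0.93/1.52 = 0.612 mol/L

0.612 M


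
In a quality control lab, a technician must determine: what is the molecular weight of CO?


M(CO) = 1×12.01 + 1×16.0
= 12.01 + 16.0
= 28.01 g/mol

28.01 g/mol


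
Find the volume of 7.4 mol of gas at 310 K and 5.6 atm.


PV = nRT  (R = 0.08206 L·atm/(mol·K))
V = nRT/P = 7.4×0.08206×310/5.6
= 33.615 L

33.615 L


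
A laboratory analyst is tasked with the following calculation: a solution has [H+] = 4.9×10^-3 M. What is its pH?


pH = -log10([H+]) = -log10(4.9×10^-3)
= 3 - log10(4.9)
= 3 - 0.69
= 2.31

2.31


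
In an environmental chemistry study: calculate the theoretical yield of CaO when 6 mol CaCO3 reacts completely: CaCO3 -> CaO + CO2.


Mole ratio CaO:CaCO3 = 1:1
n(CaO) = 6 × 1/1 = 6.000 mol
mass = 6.000 × 56.08 = 336.48 g

336.48 g


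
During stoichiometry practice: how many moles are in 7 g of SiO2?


M(SiO2) = 60.09 g/mol
n = mass/M = 7/60.09 = 0.1165 mol

0.1165 mol


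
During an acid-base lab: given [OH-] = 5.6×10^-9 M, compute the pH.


pOH = -log10([OH-]) = -log10(5.6×10^-9)
= 9 - log10(5.6) = 8.25
pH = 14 - pOH = 14 - 8.25 = 5.75

5.75


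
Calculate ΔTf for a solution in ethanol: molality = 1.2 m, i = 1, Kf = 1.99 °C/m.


ΔTf = Kf × m × i
= 1.99 × 1.2 × 1
= 2.388 °C

2.388 °C


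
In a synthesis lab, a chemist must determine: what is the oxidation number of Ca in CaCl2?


Group 2 metal: +2
Oxidation number: +2

+2


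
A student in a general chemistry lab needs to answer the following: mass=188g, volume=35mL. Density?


ρ = mass/volume
= 188/35
= 5.371 g/mL

5.371 g/mL


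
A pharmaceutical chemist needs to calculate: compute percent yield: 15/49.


% yield = actual/theoretical × 100
= 15/49 × 100
= 30.61%

30.61%


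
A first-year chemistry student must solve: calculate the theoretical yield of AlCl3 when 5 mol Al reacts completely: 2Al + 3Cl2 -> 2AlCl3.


Mole ratio AlCl3:Al = 2:2
n(AlCl3) = 5 × 2/2 = 5.000 mol
mass = 5.000 × 133.33 = 666.65 g

666.65 g


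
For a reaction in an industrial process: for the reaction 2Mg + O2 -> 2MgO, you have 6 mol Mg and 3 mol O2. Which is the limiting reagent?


Mole ratio available / coefficient:
  Mg: 6/2 = 3.000
  O2: 3/1 = 3.000
Smaller ratio is limiting.

neither (stoichiometric); Mg and O2 are fully consumed


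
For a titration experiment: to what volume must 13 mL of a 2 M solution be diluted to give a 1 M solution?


C1V1 = C2V2
2 × 13 = 1 × V2
V2 = 26/1 = 26.0 mL

26.0 mL


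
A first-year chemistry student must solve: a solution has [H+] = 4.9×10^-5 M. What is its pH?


pH = -log10([H+]) = -log10(4.9×10^-5)
= 5 - log10(4.9)
= 5 - 0.69
= 4.31

4.31


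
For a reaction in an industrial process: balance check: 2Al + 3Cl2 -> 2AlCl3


Equation: 2Al + 3Cl2 -> 2AlCl3
Check atoms: Al: 2=2, Cl: 6=6
Balanced

Yes, balanced


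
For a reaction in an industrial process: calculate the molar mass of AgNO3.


M(AgNO3) = 1×107.87 + 1×14.01 + 3×16.0
= 107.87 + 14.01 + 48.0
= 169.88 g/mol

169.88 g/mol


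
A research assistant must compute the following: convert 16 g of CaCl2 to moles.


M(CaCl2) = 110.98 g/mol
n = mass/M = 16/110.98 = 0.1442 mol

0.1442 mol


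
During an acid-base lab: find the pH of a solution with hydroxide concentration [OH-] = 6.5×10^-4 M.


pOH = -log10([OH-]) = -log10(6.5×10^-4)
= 4 - log10(6.5) = 3.19
pH = 14 - pOH = 14 - 3.19 = 10.81

10.81


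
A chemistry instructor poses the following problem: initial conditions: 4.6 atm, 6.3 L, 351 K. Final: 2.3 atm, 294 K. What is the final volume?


P1V1/T1 = P2V2/T2
V2 = P1V1T2/(T1P2)
= 4.6×6.3×294/(351×2.3)
= 10.554 L

10.554 L


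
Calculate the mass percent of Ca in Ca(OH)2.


M(Ca(OH)2) = 1×40.08 + 2×16.0 + 2×1.008 = 74.096 g/mol
Mass of Ca = 1 × 40.08 = 40.08 g/mol
% Ca = 40.08/74.096 × 100 = 54.09%

54.09%


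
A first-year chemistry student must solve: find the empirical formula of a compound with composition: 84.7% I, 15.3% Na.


Assume 100 g sample. Moles of each element:
  I: 84.7/126.9 = 0.667 mol
  Na: 15.3/22.99 = 0.666 mol
Divide by smallest (0.666):
  I: 0.667/0.666 = 1.0
  Na: 0.666/0.666 = 1.0
Empirical formula: NaI

NaI


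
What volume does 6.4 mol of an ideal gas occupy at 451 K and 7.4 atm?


PV = nRT  (R = 0.08206 L·atm/(mol·K))
V = nRT/P = 6.4×0.08206×451/7.4
= 32.008 L

32.008 L


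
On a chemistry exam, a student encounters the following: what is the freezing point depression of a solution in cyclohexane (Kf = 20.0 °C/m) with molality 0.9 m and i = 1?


ΔTf = Kf × m × i
= 20.0 × 0.9 × 1
= 18.0 °C

18.0 °C


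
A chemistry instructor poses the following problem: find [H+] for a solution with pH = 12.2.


[H+] = 10^(-pH) = 10^(-12.2)
= 6.31×10^-13 M

6.31×10^-13 M


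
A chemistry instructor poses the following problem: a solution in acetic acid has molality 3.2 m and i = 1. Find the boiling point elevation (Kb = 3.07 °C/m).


ΔTb = Kb × m × i
= 3.07 × 3.2 × 1
= 9.824 °C

9.824 °C


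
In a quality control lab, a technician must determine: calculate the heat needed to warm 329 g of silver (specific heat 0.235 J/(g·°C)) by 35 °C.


q = mcΔT = 329 × 0.235 × 35
= 2706.03 J

2706.03 J


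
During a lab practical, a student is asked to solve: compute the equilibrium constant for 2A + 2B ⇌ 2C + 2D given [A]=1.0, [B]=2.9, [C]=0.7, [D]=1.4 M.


Kc = [C]^2[D]^2/([A]^2[B]^2)
= (0.7^2 × 1.4^2)/(1.0^2 × 2.9^2)
= 0.9604/8.41
= 0.1142

0.1142


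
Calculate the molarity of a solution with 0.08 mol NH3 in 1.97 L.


M = n/V = 0.08/1.97 = 0.041 mol/L

0.041 M


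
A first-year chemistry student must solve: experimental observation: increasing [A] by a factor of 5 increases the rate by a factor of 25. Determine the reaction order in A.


rate ∝ [A]^n
5^n = 25 → n = 2
Order in A: 2

2


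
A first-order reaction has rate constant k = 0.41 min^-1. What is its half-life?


t½ = ln2/k = 0.693147/(0.41 min^-1)
= 1.691 min

1.691 min


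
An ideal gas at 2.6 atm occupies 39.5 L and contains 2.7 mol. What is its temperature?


PV = nRT  (R = 0.08206 L·atm/(mol·K))
T = PV/(nR) = 2.6×39.5/(2.7×0.08206)
= 102.70/0.221562
= 463.53 K

463.53 K


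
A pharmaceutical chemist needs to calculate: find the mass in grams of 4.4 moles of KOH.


M(KOH) = 56.11 g/mol
mass = n × M = 4.4 × 56.11 = 246.88 g

246.88 g


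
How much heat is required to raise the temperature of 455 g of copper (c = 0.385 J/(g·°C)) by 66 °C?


q = mcΔT = 455 × 0.385 × 66
= 11561.55 J

11561.55 J


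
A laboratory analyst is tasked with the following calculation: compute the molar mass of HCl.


M(HCl) = 1×1.008 + 1×35.45
= 1.01 + 35.45
= 36.46 g/mol

36.46 g/mol


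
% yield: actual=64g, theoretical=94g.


% yield = actual/theoretical × 100
= 64/94 × 100
= 68.09%

68.09%


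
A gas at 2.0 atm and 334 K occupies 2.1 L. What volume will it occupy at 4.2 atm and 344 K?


P1V1/T1 = P2V2/T2
V2 = P1V1T2/(T1P2)
= 2.0×2.1×344/(334×4.2)
= 1.03 L

1.03 L


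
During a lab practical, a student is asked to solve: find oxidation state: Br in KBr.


halide: -1
Oxidation number: -1

-1


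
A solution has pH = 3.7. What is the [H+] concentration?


[H+] = 10^(-pH) = 10^(-3.7)
= 2.0×10^-4 M

2.0×10^-4 M


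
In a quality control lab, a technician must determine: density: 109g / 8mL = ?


ρ = mass/volume
= 109/8
= 13.625 g/mL

13.625 g/mL


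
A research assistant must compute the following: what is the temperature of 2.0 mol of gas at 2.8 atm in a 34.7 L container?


PV = nRT  (R = 0.08206 L·atm/(mol·K))
T = PV/(nR) = 2.8×34.7/(2.0×0.08206)
= 97.16/0.164120
= 592.01 K

592.01 K


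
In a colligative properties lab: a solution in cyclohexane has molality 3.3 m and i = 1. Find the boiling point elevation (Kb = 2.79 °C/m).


ΔTb = Kb × m × i
= 2.79 × 3.3 × 1
= 9.207 °C

9.207 °C


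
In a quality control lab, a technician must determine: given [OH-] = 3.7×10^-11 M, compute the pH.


pOH = -log10([OH-]) = -log10(3.7×10^-11)
= 11 - log10(3.7) = 10.43
pH = 14 - pOH = 14 - 10.43 = 3.57

3.57


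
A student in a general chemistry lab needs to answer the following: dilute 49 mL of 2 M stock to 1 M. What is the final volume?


C1V1 = C2V2
2 × 49 = 1 × V2
V2 = 98/1 = 98.0 mL

98.0 mL


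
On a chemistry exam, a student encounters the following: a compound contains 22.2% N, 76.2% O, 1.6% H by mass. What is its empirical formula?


Assume 100 g sample. Moles of each element:
  N: 22.2/14.01 = 1.585 mol
  O: 76.2/16.0 = 4.763 mol
  H: 1.6/1.008 = 1.587 mol
Divide by smallest (1.585):
  N: 1.585/1.585 = 1.0
  O: 4.763/1.585 = 3.01
  H: 1.587/1.585 = 1.0
Empirical formula: HNO3

HNO3


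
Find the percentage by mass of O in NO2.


M(NO2) = 1×14.01 + 2×16.0 = 46.01 g/mol
Mass of O = 2 × 16.0 = 32.00 g/mol
% O = 32.00/46.01 × 100 = 69.55%

69.55%


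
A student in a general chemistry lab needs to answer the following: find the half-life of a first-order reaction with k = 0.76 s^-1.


t½ = ln2/k = 0.693147/(0.76 s^-1)
= 0.9120 s

0.9120 s


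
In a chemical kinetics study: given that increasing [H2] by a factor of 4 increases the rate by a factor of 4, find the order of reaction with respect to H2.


rate ∝ [H2]^n
4^n = 4 → n = 1
Order in H2: 1

1


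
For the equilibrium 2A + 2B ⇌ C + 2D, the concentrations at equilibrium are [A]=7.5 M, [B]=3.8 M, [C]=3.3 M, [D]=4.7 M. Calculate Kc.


Kc = [C][D]^2/([A]^2[B]^2)
= (3.3^1 × 4.7^2)/(7.5^2 × 3.8^2)
= 72.897/812.25
= 0.08975

0.08975


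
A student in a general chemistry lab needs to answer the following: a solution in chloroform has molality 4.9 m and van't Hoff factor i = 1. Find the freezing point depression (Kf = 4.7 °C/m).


ΔTf = Kf × m × i
= 4.7 × 4.9 × 1
= 23.03 °C

23.03 °C


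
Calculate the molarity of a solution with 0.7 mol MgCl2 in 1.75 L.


M = n/V = 0.7/1.75 = 0.400 mol/L

0.400 M


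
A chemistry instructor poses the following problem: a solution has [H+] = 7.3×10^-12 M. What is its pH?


pH = -log10([H+]) = -log10(7.3×10^-12)
= 12 - log10(7.3)
= 12 - 0.86
= 11.14

11.14


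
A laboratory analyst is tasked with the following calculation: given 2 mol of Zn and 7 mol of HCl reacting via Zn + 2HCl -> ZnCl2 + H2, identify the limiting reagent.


Mole ratio available / coefficient:
  Zn: 2/1 = 2.000
  HCl: 7/2 = 3.500
Smaller ratio is limiting.

Zn


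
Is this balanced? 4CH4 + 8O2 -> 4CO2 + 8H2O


Equation: 4CH4 + 8O2 -> 4CO2 + 8H2O
Check atoms: C: 4=4, H: 16=16, O: 16=16
Balanced

Yes, balanced


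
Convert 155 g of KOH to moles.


M(KOH) = 56.11 g/mol
n = mass/M = 155/56.11 = 2.7624 mol

2.7624 mol


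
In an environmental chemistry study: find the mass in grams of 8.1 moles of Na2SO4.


M(Na2SO4) = 142.05 g/mol
mass = n × M = 8.1 × 142.05 = 1150.61 g

1150.61 g


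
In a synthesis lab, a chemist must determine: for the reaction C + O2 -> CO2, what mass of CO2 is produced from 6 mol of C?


Mole ratio CO2:C = 1:1
n(CO2) = 6 × 1/1 = 6.000 mol
mass = 6.000 × 44.01 = 264.06 g

264.06 g


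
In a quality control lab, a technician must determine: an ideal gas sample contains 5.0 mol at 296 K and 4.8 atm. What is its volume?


PV = nRT  (R = 0.08206 L·atm/(mol·K))
V = nRT/P = 5.0×0.08206×296/4.8
= 25.302 L

25.302 L


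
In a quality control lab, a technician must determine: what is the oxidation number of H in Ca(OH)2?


H is +1 with nonmetals
Oxidation number: +1

+1


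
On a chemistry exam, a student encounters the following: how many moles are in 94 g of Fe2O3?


M(Fe2O3) = 159.7 g/mol
n = mass/M = 94/159.7 = 0.5886 mol

0.5886 mol


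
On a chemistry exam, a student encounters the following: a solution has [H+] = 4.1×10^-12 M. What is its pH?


pH = -log10([H+]) = -log10(4.1×10^-12)
= 12 - log10(4.1)
= 12 - 0.61
= 11.39

11.39


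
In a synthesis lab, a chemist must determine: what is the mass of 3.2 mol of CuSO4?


M(CuSO4) = 159.62 g/mol
mass = n × M = 3.2 × 159.62 = 510.78 g

510.78 g


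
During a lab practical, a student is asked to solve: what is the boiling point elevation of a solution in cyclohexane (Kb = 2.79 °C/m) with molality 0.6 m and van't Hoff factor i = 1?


ΔTb = Kb × m × i
= 2.79 × 0.6 × 1
= 1.674 °C

1.674 °C


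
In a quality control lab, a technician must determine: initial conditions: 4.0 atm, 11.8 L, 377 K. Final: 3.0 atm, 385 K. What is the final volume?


P1V1/T1 = P2V2/T2
V2 = P1V1T2/(T1P2)
= 4.0×11.8×385/(377×3.0)
= 16.067 L

16.067 L


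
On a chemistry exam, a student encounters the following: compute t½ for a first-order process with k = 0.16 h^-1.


t½ = ln2/k = 0.693147/(0.16 h^-1)
= 4.332 h

4.332 h


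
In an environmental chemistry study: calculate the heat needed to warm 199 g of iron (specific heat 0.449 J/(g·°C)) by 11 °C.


q = mcΔT = 199 × 0.449 × 11
= 982.86 J

982.86 J


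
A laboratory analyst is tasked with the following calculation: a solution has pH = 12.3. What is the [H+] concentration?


[H+] = 10^(-pH) = 10^(-12.3)
= 5.01×10^-13 M

5.01×10^-13 M


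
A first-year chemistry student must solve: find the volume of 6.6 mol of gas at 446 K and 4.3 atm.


PV = nRT  (R = 0.08206 L·atm/(mol·K))
V = nRT/P = 6.6×0.08206×446/4.3
= 56.175 L

56.175 L


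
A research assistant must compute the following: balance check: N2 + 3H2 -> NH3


Equation: N2 + 3H2 -> NH3
Check atoms: H: 6≠3, N: 2≠1
Not balanced

No, not balanced


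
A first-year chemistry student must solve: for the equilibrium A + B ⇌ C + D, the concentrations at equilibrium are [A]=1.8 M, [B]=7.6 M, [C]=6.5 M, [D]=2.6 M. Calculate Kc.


Kc = [C][D]/([A][B])
= (6.5^1 × 2.6^1)/(1.8^1 × 7.6^1)
= 16.9/13.68
= 1.235

1.235


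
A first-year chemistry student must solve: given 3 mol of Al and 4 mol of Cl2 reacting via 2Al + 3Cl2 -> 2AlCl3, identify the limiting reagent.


Mole ratio available / coefficient:
  Al: 3/2 = 1.500
  Cl2: 4/3 = 1.333
Smaller ratio is limiting.

Cl2


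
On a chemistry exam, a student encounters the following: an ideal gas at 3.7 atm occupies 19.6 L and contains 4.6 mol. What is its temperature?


PV = nRT  (R = 0.08206 L·atm/(mol·K))
T = PV/(nR) = 3.7×19.6/(4.6×0.08206)
= 72.52/0.377476
= 192.12 K

192.12 K


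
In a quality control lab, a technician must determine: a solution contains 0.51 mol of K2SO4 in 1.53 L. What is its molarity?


M = n/V = 0.51/1.53 = 0.333 mol/L

0.333 M


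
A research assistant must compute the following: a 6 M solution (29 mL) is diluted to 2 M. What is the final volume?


C1V1 = C2V2
6 × 29 = 2 × V2
V2 = 174/2 = 87.0 mL

87.0 mL


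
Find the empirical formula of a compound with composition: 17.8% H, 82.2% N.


Assume 100 g sample. Moles of each element:
  H: 17.8/1.008 = 17.659 mol
  N: 82.2/14.01 = 5.867 mol
Divide by smallest (5.867):
  H: 17.659/5.867 = 3.01
  N: 5.867/5.867 = 1.0
Empirical formula: NH3

NH3


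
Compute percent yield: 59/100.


% yield = actual/theoretical × 100
= 59/100 × 100
= 59.0%

59.0%


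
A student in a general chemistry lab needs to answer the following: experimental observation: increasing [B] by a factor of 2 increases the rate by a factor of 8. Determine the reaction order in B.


rate ∝ [B]^n
2^n = 8 → n = 3
Order in B: 3

3


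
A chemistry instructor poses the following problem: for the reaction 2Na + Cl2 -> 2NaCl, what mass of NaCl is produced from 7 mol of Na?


Mole ratio NaCl:Na = 2:2
n(NaCl) = 7 × 2/2 = 7.000 mol
mass = 7.000 × 58.44 = 409.08 g

409.08 g


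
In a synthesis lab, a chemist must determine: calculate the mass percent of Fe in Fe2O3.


M(Fe2O3) = 2×55.85 + 3×16.0 = 159.70 g/mol
Mass of Fe = 2 × 55.85 = 111.70 g/mol
% Fe = 111.70/159.70 × 100 = 69.94%

69.94%


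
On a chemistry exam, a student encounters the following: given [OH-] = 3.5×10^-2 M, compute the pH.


pOH = -log10([OH-]) = -log10(3.5×10^-2)
= 2 - log10(3.5) = 1.46
pH = 14 - pOH = 14 - 1.46 = 12.54

12.54


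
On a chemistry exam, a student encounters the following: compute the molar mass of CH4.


M(CH4) = 1×12.01 + 4×1.008
= 12.01 + 4.03
= 16.04 g/mol

16.04 g/mol


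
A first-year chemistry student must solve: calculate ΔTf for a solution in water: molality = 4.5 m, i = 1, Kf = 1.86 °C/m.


ΔTf = Kf × m × i
= 1.86 × 4.5 × 1
= 8.37 °C

8.37 °C


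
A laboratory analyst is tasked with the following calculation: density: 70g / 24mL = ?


ρ = mass/volume
= 70/24
= 2.917 g/mL

2.917 g/mL


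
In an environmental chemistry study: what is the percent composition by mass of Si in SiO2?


M(SiO2) = 1×28.09 + 2×16.0 = 60.09 g/mol
Mass of Si = 1 × 28.09 = 28.09 g/mol
% Si = 28.09/60.09 × 100 = 46.75%

46.75%


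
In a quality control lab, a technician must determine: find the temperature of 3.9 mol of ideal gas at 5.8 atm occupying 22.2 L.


PV = nRT  (R = 0.08206 L·atm/(mol·K))
T = PV/(nR) = 5.8×22.2/(3.9×0.08206)
= 128.76/0.320034
= 402.33 K

402.33 K


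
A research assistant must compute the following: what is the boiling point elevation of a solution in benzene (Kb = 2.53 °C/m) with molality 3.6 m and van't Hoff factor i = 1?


ΔTb = Kb × m × i
= 2.53 × 3.6 × 1
= 9.108 °C

9.108 °C


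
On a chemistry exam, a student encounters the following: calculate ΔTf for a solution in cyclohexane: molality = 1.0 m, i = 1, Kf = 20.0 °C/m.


ΔTf = Kf × m × i
= 20.0 × 1.0 × 1
= 20.0 °C

20.0 °C


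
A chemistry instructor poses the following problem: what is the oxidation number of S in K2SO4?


2(+1) + x + 4(-2) = 0, so x = +6
Oxidation number: +6

+6


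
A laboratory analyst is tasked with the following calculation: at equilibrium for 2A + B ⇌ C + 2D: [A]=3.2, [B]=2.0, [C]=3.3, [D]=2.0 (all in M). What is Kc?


Kc = [C][D]^2/([A]^2[B])
= (3.3^1 × 2.0^2)/(3.2^2 × 2.0^1)
= 13.2/20.48
= 0.6445

0.6445


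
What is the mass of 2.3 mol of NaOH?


M(NaOH) = 40.0 g/mol
mass = n × M = 2.3 × 40.0 = 92.00 g

92.00 g


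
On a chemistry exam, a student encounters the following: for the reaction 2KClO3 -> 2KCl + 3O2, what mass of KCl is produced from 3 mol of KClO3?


Mole ratio KCl:KClO3 = 2:2
n(KCl) = 3 × 2/2 = 3.000 mol
mass = 3.000 × 74.55 = 223.65 g

223.65 g


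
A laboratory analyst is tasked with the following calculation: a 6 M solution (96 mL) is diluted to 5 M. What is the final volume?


C1V1 = C2V2
6 × 96 = 5 × V2
V2 = 576/5 = 115.2 mL

115.2 mL


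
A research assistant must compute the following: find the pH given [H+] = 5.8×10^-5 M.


pH = -log10([H+]) = -log10(5.8×10^-5)
= 5 - log10(5.8)
= 5 - 0.76
= 4.24

4.24


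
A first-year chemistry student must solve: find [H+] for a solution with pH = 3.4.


[H+] = 10^(-pH) = 10^(-3.4)
= 3.98×10^-4 M

3.98×10^-4 M


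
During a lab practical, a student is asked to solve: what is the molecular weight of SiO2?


M(SiO2) = 1×28.09 + 2×16.0
= 28.09 + 32.0
= 60.09 g/mol

60.09 g/mol
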